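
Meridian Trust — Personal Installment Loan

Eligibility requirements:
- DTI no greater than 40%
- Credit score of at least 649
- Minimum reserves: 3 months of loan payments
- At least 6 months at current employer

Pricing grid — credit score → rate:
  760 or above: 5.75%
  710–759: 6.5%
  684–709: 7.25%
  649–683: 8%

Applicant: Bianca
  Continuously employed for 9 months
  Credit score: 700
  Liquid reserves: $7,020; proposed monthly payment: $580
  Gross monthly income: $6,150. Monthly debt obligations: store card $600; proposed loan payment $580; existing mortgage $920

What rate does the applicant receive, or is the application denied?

Approved at 7.25%

Credit score 700 ≥ 649 (meets minimum)
Reserves = 7,020/580 = 12.1 months ≥ 3
Total monthly debts = (600 + 580 + 920) = 2,100. DTI = 2,100/6,150 = 34.1% ≤ 40%
Employment 9 ≥ 6 months
All requirements met. Score 700 falls in the 684–709 tier → 7.25%.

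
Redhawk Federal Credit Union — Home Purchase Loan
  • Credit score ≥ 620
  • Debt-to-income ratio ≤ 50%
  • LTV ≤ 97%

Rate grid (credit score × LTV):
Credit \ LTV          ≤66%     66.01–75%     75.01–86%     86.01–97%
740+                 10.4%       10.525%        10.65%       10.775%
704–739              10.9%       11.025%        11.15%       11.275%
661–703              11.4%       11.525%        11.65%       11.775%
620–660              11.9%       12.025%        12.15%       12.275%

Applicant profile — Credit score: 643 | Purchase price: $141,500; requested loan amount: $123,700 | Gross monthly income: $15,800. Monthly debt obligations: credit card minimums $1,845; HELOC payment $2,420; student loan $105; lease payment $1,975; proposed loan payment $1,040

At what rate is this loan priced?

12.275%

Credit score 643 ≥ 620; Total monthly debts = (1,845 + 2,420 + 105 + 1,975 + 1,040) = 7,385. DTI: 7,385 ÷ 15,800 = 46.7%, within the 50% cap
LTV: 123,700 ÷ 141,500 = 87.4%, within 97% cap
Row: 643 falls in 620–660. Column: 87.4% falls in 86.01–97%. Rate = 12.275%.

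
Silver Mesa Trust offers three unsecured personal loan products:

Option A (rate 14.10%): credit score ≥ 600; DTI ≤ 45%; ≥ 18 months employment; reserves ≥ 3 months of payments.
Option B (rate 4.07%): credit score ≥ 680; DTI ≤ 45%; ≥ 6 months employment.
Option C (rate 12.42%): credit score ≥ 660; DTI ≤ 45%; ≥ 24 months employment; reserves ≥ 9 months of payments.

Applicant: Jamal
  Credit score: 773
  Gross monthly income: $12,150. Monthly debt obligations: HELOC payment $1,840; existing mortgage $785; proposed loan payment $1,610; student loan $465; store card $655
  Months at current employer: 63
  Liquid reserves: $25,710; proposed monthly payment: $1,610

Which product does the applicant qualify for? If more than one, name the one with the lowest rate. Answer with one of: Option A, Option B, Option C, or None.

Total debts = (1,840 + 785 + 1,610 + 465 + 655) = 5,355; DTI = 5,355/12,150 = 44.1%.
Reserves = 25,710/1,610 = 16.0 months.
Option A: score 773 ≥ 600; DTI 44.1% ≤ 45%; employment 63 ≥ 18 mo; reserves 16.0 ≥ 3 mo → qualifies.
Option B: score 773 ≥ 680; DTI 44.1% ≤ 45%; employment 63 ≥ 6 mo → qualifies.
Option C: score 773 ≥ 660; DTI 44.1% ≤ 45%; employment 63 ≥ 24 mo; reserves 16.0 ≥ 9 mo → qualifies.
Qualifying: Option A, Option B, Option C. Lowest rate is 4.07% → Option B.

Option B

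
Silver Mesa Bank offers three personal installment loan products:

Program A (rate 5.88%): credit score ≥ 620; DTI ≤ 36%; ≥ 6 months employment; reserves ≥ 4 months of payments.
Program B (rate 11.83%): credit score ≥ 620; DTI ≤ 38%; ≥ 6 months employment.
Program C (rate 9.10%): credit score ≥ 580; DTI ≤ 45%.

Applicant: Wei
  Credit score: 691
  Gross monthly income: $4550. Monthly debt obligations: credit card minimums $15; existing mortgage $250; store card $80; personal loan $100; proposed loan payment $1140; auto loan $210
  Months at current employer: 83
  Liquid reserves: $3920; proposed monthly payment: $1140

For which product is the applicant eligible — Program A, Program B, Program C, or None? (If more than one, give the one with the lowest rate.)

Total debts = (15 + 250 + 80 + 100 + 1,140 + 210) = 1,795; DTI = 1,795/4,550 = 39.5%.
Reserves = 3,920/1,140 = 3.4 months.
Program A: score 691 ≥ 620; DTI 39.5% > 36%; employment 83 ≥ 6 mo; reserves 3.4 < 4 mo → does not qualify.
Program B: score 691 ≥ 620; DTI 39.5% > 38%; employment 83 ≥ 6 mo → does not qualify.
Program C: score 691 ≥ 580; DTI 39.5% ≤ 45% → qualifies.

Program C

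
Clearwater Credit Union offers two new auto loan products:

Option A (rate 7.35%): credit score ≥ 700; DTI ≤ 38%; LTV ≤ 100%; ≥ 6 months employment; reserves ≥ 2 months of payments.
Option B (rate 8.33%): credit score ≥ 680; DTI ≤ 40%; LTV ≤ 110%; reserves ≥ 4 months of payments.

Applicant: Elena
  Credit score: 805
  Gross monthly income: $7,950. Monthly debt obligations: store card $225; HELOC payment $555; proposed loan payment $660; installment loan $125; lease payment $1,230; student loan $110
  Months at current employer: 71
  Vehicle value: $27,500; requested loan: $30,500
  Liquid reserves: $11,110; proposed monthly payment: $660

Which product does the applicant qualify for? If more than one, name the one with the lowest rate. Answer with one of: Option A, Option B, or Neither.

Total debts = (225 + 555 + 660 + 125 + 1,230 + 110) = 2,905; DTI = 2,905/7,950 = 36.5%.
LTV = 30,500/27,500 = 110.9%.
Reserves = 11,110/660 = 16.8 months.
Option A: score 805 ≥ 700; DTI 36.5% ≤ 38%; LTV 110.9% > 100%; employment 71 ≥ 6 mo; reserves 16.8 ≥ 2 mo → does not qualify.
Option B: score 805 ≥ 680; DTI 36.5% ≤ 40%; LTV 110.9% > 110%; reserves 16.8 ≥ 4 mo → does not qualify.

Neither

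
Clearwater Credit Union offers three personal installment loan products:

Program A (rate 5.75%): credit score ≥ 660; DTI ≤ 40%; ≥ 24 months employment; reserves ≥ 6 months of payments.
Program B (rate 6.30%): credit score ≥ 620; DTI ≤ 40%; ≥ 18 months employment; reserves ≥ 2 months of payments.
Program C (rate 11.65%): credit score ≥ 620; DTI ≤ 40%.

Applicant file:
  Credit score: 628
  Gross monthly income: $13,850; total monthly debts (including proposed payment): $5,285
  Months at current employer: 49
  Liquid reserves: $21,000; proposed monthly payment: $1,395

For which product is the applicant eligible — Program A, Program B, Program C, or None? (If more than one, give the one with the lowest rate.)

Program B

DTI = 5,285/13,850 = 38.2%.
Reserves = 21,000/1,395 = 15.1 months.
Program A: score 628 < 660; DTI 38.2% ≤ 40%; employment 49 ≥ 24 mo; reserves 15.1 ≥ 6 mo → does not qualify.
Program B: score 628 ≥ 620; DTI 38.2% ≤ 40%; employment 49 ≥ 18 mo; reserves 15.1 ≥ 2 mo → qualifies.
Program C: score 628 ≥ 620; DTI 38.2% ≤ 40% → qualifies.
Qualifying: Program B, Program C. Lowest rate is 6.30% → Program B.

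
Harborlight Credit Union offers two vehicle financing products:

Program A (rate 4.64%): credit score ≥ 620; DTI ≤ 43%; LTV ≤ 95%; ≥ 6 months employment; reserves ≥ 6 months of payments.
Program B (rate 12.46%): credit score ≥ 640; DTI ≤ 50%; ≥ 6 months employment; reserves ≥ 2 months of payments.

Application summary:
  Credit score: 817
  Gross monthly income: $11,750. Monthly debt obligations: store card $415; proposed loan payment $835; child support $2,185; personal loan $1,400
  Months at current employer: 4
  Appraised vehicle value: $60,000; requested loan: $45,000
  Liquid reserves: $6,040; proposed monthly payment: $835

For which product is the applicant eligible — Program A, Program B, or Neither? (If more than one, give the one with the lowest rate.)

Total debts = (415 + 835 + 2,185 + 1,400) = 4,835; DTI = 4,835/11,750 = 41.1%.
LTV = 45,000/60,000 = 75%.
Reserves = 6,040/835 = 7.2 months.
Program A: score 817 ≥ 620; DTI 41.1% ≤ 43%; LTV 75% ≤ 95%; employment 4 < 6 mo; reserves 7.2 ≥ 6 mo → does not qualify.
Program B: score 817 ≥ 640; DTI 41.1% ≤ 50%; employment 4 < 6 mo; reserves 7.2 ≥ 2 mo → does not qualify.

Neither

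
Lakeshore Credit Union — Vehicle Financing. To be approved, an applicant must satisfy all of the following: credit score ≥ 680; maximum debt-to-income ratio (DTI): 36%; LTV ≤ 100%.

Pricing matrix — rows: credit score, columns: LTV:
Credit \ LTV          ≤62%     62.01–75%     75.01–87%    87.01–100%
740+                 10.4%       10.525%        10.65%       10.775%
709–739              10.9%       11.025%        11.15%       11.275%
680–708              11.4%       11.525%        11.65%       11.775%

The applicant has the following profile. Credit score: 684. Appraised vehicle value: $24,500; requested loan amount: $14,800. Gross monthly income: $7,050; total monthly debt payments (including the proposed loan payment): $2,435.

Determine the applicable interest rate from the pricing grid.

Credit score 684 ≥ 680; Debt-to-income = 2,435/7,050 = 34.5% — meets 36% limit
LTV: 14,800 ÷ 24,500 = 60.4%, within 100% cap
Row: 684 falls in 680–708. Column: 60.4% falls in ≤62%. Rate = 11.4%.

11.4%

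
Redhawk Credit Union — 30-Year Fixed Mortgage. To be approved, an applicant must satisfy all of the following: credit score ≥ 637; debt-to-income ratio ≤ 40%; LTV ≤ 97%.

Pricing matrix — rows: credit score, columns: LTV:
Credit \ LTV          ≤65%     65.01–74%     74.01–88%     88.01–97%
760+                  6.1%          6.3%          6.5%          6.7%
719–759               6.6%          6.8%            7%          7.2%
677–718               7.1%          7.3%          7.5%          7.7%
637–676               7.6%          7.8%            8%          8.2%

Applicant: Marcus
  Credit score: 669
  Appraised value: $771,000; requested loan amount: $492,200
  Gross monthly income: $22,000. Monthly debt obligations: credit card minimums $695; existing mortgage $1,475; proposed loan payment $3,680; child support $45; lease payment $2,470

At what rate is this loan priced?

Credit score 669 ≥ 637; Total monthly debts = (695 + 1,475 + 3,680 + 45 + 2,470) = 8,365. Debt-to-income = 8,365/22,000 = 38% — meets 40% limit
LTV = 492,200/771,000 = 63.8% ≤ 97%
Credit 669 → row 637–676; LTV 63.8% → column ≤65%. Grid cell → 7.6%.

7.6%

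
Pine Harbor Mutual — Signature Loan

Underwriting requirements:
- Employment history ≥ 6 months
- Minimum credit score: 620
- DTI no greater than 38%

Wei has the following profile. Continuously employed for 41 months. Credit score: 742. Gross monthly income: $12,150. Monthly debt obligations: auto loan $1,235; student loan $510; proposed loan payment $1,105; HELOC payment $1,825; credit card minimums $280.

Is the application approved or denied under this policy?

Denied

Employment 41 ≥ 6 months
Credit score 742 ≥ 620 (meets)
Total monthly debts = (1,235 + 510 + 1,105 + 1,825 + 280) = 4,955. DTI = 4,955/12,150 = 40.8% > 38%
Fails on DTI.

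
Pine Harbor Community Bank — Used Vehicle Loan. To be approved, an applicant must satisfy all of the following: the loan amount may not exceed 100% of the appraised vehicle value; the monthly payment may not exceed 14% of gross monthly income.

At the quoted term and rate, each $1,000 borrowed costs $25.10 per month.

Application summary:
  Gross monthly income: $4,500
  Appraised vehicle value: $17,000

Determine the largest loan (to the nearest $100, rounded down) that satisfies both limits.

$17,000

Payment cap: 14% × $4,500 = $630/month.
At $25.10 per $1,000, that supports 630/25.10 × 1,000 ≈ $25,099 → $25,000.
LTV cap: 100% × $17,000 = $17,000 → $17,000.
Binding constraint: loan-to-value.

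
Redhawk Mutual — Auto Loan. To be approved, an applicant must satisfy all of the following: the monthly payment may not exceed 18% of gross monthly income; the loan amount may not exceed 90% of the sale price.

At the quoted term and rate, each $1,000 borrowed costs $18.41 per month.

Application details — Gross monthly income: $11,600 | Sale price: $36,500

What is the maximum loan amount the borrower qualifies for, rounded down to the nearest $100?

Payment cap: 18% × $11,600 = $2,088/month.
At $18.41 per $1,000, that supports 2,088/18.41 × 1,000 ≈ $113,416 → $113,400.
LTV cap: 90% × $36,500 = $32,850 → $32,800.
Binding constraint: loan-to-value.

$32,800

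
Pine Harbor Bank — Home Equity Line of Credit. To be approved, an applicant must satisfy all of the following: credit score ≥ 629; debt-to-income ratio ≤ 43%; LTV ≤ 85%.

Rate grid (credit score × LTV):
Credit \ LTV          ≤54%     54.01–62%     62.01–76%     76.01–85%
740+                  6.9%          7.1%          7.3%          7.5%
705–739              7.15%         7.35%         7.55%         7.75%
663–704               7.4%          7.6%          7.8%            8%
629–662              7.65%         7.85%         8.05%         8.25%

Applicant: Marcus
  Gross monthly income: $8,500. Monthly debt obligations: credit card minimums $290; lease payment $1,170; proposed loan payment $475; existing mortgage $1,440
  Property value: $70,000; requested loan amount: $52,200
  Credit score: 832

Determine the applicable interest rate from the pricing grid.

Credit score 832 ≥ 629; Total monthly debts = (290 + 1,170 + 475 + 1,440) = 3,375. Debt-to-income = 3,375/8,500 = 39.7% — meets 43% limit
LTV = 52,200/70,000 = 74.6% ≤ 85%
Credit 832 → row 740+; LTV 74.6% → column 62.01–76%. Grid cell → 7.3%.

7.3%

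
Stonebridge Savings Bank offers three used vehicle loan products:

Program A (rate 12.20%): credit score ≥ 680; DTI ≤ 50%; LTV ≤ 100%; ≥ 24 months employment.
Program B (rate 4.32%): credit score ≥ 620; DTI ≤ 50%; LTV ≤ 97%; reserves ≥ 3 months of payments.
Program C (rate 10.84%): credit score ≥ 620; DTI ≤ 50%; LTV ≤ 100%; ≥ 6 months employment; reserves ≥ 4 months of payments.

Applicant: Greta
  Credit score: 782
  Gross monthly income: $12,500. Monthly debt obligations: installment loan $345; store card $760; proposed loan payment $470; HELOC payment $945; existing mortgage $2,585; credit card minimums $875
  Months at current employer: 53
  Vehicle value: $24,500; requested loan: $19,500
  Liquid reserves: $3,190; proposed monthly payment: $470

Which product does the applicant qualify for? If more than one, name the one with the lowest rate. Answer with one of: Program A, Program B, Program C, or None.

Program B

Total debts = (345 + 760 + 470 + 945 + 2,585 + 875) = 5,980; DTI = 5,980/12,500 = 47.8%.
LTV = 19,500/24,500 = 79.6%.
Reserves = 3,190/470 = 6.8 months.
Program A: score 782 ≥ 680; DTI 47.8% ≤ 50%; LTV 79.6% ≤ 100%; employment 53 ≥ 24 mo → qualifies.
Program B: score 782 ≥ 620; DTI 47.8% ≤ 50%; LTV 79.6% ≤ 97%; reserves 6.8 ≥ 3 mo → qualifies.
Program C: score 782 ≥ 620; DTI 47.8% ≤ 50%; LTV 79.6% ≤ 100%; employment 53 ≥ 6 mo; reserves 6.8 ≥ 4 mo → qualifies.
Qualifying: Program A, Program B, Program C. Lowest rate is 4.32% → Program B.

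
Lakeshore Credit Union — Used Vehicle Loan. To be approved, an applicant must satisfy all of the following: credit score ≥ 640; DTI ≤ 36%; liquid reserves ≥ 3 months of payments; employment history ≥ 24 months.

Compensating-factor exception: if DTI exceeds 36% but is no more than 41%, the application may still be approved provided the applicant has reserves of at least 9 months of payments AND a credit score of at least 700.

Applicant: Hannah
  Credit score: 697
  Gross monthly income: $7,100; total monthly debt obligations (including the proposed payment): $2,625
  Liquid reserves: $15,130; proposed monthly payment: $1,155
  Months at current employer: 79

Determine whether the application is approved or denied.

Denied

Credit score 697 ≥ 640 (meets base)
DTI: 2,625 ÷ 7,100 = 37%, over the 36% base limit.
Reserves = 15,130/1,155 = 13.1 months ≥ 3
Employment 79 ≥ 24 months
DTI 37% is within the 36%–41% exception band; checking compensating factors.
Override check — reserves: 13.1 mo (ok); score: 697 (below 700).
Override conditions not both satisfied; exception does not apply.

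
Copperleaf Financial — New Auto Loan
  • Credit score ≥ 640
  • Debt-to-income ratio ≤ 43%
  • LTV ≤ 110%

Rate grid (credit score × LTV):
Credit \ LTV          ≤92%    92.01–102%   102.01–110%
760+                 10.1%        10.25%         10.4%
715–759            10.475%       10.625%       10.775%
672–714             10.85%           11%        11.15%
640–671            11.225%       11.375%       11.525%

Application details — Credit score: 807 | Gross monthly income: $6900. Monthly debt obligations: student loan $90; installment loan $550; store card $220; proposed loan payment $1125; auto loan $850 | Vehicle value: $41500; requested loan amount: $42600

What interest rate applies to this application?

10.4%

Credit score 807 ≥ 640; Total monthly debts = (90 + 550 + 220 + 1,125 + 850) = 2,835. Debt-to-income = 2,835/6,900 = 41.1% — meets 43% limit
LTV: 42,600 ÷ 41,500 = 102.7%, within 110% cap
Credit 807 → row 760+; LTV 102.7% → column 102.01–110%. Grid cell → 10.4%.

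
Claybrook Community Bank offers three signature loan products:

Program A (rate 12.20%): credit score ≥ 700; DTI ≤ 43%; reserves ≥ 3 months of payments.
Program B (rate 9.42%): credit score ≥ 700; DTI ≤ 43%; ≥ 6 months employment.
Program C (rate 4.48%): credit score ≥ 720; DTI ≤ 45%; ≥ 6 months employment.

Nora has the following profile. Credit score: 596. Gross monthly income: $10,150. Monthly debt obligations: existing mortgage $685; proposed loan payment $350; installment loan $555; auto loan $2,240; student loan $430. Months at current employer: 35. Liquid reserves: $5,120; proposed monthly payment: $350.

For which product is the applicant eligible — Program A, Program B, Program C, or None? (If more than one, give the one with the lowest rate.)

None

Total debts = (685 + 350 + 555 + 2,240 + 430) = 4,260; DTI = 4,260/10,150 = 42%.
Reserves = 5,120/350 = 14.6 months.
Program A: score 596 < 700; DTI 42% ≤ 43%; reserves 14.6 ≥ 3 mo → does not qualify.
Program B: score 596 < 700; DTI 42% ≤ 43%; employment 35 ≥ 6 mo → does not qualify.
Program C: score 596 < 720; DTI 42% ≤ 45%; employment 35 ≥ 6 mo → does not qualify.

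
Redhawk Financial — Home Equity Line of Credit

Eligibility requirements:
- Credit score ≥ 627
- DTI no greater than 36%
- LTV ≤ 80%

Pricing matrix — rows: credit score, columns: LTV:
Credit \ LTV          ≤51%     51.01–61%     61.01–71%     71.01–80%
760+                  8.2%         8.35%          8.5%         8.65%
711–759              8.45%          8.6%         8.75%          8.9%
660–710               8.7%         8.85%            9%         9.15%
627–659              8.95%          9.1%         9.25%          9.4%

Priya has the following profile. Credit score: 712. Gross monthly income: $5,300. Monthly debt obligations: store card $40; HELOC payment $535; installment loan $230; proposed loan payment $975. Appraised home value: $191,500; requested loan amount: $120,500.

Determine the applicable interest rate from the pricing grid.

Credit score 712 ≥ 627; Total monthly debts = (40 + 535 + 230 + 975) = 1,780. Debt-to-income = 1,780/5,300 = 33.6% — meets 36% limit
Loan-to-value = 120,500/191,500 = 62.9% — pass (80% max)
Row: 712 falls in 711–759. Column: 62.9% falls in 61.01–71%. Rate = 8.75%.

8.75%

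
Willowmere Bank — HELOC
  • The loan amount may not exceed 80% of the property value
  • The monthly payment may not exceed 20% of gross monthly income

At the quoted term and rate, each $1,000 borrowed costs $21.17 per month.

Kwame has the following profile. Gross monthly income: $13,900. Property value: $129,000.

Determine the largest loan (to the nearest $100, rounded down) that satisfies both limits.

$103,200

Payment cap: 20% × $13,900 = $2,780/month.
At $21.17 per $1,000, that supports 2,780/21.17 × 1,000 ≈ $131,317 → $131,300.
LTV cap: 80% × $129,000 = $103,200 → $103,200.
Binding constraint: loan-to-value.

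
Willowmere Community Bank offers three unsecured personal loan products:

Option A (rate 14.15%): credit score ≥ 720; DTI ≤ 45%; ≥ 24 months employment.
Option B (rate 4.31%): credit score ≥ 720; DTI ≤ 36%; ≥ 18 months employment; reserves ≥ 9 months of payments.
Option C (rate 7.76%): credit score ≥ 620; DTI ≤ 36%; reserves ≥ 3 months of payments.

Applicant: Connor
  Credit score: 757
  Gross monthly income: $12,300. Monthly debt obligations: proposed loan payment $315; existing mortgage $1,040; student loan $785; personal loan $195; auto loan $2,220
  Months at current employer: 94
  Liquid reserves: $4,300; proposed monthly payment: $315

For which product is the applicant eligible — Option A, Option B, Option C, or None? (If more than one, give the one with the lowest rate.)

Option A

Total debts = (315 + 1,040 + 785 + 195 + 2,220) = 4,555; DTI = 4,555/12,300 = 37%.
Reserves = 4,300/315 = 13.7 months.
Option A: score 757 ≥ 720; DTI 37% ≤ 45%; employment 94 ≥ 24 mo → qualifies.
Option B: score 757 ≥ 720; DTI 37% > 36%; employment 94 ≥ 18 mo; reserves 13.7 ≥ 9 mo → does not qualify.
Option C: score 757 ≥ 620; DTI 37% > 36%; reserves 13.7 ≥ 3 mo → does not qualify.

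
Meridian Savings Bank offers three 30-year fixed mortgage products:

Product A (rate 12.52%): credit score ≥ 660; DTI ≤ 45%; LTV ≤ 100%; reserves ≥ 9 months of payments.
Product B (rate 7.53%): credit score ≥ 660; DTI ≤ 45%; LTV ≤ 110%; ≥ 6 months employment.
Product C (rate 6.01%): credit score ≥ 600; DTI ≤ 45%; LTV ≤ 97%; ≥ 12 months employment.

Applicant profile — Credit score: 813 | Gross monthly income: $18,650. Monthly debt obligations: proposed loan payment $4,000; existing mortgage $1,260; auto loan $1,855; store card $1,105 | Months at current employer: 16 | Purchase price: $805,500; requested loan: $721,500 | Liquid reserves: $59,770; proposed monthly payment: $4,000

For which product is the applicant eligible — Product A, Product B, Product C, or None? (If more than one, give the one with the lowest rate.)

Product C

Total debts = (4,000 + 1,260 + 1,855 + 1,105) = 8,220; DTI = 8,220/18,650 = 44.1%.
LTV = 721,500/805,500 = 89.6%.
Reserves = 59,770/4,000 = 14.9 months.
Product A: score 813 ≥ 660; DTI 44.1% ≤ 45%; LTV 89.6% ≤ 100%; reserves 14.9 ≥ 9 mo → qualifies.
Product B: score 813 ≥ 660; DTI 44.1% ≤ 45%; LTV 89.6% ≤ 110%; employment 16 ≥ 6 mo → qualifies.
Product C: score 813 ≥ 600; DTI 44.1% ≤ 45%; LTV 89.6% ≤ 97%; employment 16 ≥ 12 mo → qualifies.
Qualifying: Product A, Product B, Product C. Lowest rate is 6.01% → Product C.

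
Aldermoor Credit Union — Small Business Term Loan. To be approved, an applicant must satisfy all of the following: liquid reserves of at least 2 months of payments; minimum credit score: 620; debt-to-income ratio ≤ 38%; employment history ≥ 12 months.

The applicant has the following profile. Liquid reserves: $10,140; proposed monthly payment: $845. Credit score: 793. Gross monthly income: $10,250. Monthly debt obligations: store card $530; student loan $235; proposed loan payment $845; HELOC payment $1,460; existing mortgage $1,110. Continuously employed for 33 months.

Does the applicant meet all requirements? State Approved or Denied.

Liquid reserves cover 10,140/845 = 12.0 months — ≥ 2 required
Credit score 793 ≥ 620 (meets)
Total monthly debts = (530 + 235 + 845 + 1,460 + 1,110) = 4,180. DTI: 4,180 ÷ 10,250 = 40.8%, exceeds the 38% cap
Employment 33 ≥ 12 months
Fails on DTI.

Denied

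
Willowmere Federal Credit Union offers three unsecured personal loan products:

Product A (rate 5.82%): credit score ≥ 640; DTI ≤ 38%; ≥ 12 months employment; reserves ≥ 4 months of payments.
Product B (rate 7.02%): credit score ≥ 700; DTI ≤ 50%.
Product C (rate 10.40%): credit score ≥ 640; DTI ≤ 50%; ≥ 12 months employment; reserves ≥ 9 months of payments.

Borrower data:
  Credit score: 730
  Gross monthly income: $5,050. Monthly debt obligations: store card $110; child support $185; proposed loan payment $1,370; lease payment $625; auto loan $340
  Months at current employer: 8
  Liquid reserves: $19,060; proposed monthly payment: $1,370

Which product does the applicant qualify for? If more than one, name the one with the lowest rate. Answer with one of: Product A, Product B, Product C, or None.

None

Total debts = (110 + 185 + 1,370 + 625 + 340) = 2,630; DTI = 2,630/5,050 = 52.1%.
Reserves = 19,060/1,370 = 13.9 months.
Product A: score 730 ≥ 640; DTI 52.1% > 38%; employment 8 < 12 mo; reserves 13.9 ≥ 4 mo → does not qualify.
Product B: score 730 ≥ 700; DTI 52.1% > 50% → does not qualify.
Product C: score 730 ≥ 640; DTI 52.1% > 50%; employment 8 < 12 mo; reserves 13.9 ≥ 9 mo → does not qualify.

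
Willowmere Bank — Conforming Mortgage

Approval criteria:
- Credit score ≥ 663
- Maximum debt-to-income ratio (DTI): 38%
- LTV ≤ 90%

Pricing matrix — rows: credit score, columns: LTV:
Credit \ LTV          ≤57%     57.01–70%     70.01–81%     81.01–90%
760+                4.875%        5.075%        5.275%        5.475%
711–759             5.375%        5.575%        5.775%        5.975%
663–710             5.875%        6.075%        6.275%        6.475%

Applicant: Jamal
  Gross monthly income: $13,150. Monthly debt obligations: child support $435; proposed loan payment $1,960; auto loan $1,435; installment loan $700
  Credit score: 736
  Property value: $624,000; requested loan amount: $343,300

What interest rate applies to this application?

5.375%

Credit score 736 ≥ 663; Total monthly debts = (435 + 1,960 + 1,435 + 700) = 4,530. Debt-to-income = 4,530/13,150 = 34.4% — meets 38% limit
LTV: 343,300 ÷ 624,000 = 55%, within 90% cap
Row: 736 falls in 711–759. Column: 55% falls in ≤57%. Rate = 5.375%.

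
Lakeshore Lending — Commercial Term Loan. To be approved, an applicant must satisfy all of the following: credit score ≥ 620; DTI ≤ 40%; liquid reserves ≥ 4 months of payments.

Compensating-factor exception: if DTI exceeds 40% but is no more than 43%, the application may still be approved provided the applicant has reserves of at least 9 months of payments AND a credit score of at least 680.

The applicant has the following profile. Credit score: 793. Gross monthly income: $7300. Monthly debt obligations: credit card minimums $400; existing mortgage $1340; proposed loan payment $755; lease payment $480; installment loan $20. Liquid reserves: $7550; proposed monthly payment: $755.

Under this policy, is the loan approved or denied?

Credit score 793 ≥ 620 (meets base)
Total debts = (400 + 1,340 + 755 + 480 + 20) = 2,995. DTI: 2,995 ÷ 7,300 = 41%, over the 40% base limit.
Reserves: 7,550 ÷ 755 = 10.0 months (meets 4-month minimum)
DTI 41% is within the 40%–43% exception band; checking compensating factors.
Reserves 10.0 ≥ 9 months; credit score 793 ≥ 680.
Both compensating conditions met → exception applies.

Approved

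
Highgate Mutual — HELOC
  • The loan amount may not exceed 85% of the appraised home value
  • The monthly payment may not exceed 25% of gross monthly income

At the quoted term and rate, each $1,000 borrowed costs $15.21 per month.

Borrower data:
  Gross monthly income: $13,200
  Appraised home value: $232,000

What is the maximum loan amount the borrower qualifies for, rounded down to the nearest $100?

$197,200

Payment cap: 25% × $13,200 = $3,300/month.
At $15.21 per $1,000, that supports 3,300/15.21 × 1,000 ≈ $216,962 → $216,900.
LTV cap: 85% × $232,000 = $197,200 → $197,200.
Binding constraint: loan-to-value.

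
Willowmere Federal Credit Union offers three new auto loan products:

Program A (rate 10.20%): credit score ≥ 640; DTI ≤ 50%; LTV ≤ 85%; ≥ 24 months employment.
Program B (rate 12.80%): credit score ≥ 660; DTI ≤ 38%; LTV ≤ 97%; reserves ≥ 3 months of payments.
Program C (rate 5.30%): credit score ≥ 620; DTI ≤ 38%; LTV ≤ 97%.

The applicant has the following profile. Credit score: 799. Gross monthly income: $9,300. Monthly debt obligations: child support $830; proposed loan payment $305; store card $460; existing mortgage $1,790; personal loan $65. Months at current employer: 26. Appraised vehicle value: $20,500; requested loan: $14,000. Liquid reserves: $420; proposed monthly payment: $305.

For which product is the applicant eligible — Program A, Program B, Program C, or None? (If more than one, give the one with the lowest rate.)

Total debts = (830 + 305 + 460 + 1,790 + 65) = 3,450; DTI = 3,450/9,300 = 37.1%.
LTV = 14,000/20,500 = 68.3%.
Reserves = 420/305 = 1.4 months.
Program A: score 799 ≥ 640; DTI 37.1% ≤ 50%; LTV 68.3% ≤ 85%; employment 26 ≥ 24 mo → qualifies.
Program B: score 799 ≥ 660; DTI 37.1% ≤ 38%; LTV 68.3% ≤ 97%; reserves 1.4 < 3 mo → does not qualify.
Program C: score 799 ≥ 620; DTI 37.1% ≤ 38%; LTV 68.3% ≤ 97% → qualifies.
Qualifying: Program A, Program C. Lowest rate is 5.30% → Program C.

Program C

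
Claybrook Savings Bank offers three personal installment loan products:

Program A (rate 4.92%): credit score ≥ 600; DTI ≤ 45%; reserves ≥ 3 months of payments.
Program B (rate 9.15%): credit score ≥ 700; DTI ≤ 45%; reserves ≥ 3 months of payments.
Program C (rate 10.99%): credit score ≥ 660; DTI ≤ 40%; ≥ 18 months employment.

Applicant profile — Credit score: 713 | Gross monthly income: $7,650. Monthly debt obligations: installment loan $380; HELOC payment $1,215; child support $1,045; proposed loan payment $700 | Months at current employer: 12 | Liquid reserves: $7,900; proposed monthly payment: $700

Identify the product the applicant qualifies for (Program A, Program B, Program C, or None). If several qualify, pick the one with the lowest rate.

Total debts = (380 + 1,215 + 1,045 + 700) = 3,340; DTI = 3,340/7,650 = 43.7%.
Reserves = 7,900/700 = 11.3 months.
Program A: score 713 ≥ 600; DTI 43.7% ≤ 45%; reserves 11.3 ≥ 3 mo → qualifies.
Program B: score 713 ≥ 700; DTI 43.7% ≤ 45%; reserves 11.3 ≥ 3 mo → qualifies.
Program C: score 713 ≥ 660; DTI 43.7% > 40%; employment 12 < 18 mo → does not qualify.
Qualifying: Program A, Program B. Lowest rate is 4.92% → Program A.

Program A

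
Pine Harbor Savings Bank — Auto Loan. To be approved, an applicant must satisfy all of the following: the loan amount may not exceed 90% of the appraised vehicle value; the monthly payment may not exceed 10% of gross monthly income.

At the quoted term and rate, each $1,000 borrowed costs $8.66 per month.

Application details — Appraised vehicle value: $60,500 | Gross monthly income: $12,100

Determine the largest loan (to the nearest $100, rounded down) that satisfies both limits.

Payment cap: 10% × $12,100 = $1,210/month.
At $8.66 per $1,000, that supports 1,210/8.66 × 1,000 ≈ $139,722 → $139,700.
LTV cap: 90% × $60,500 = $54,450 → $54,400.
Binding constraint: loan-to-value.

$54,400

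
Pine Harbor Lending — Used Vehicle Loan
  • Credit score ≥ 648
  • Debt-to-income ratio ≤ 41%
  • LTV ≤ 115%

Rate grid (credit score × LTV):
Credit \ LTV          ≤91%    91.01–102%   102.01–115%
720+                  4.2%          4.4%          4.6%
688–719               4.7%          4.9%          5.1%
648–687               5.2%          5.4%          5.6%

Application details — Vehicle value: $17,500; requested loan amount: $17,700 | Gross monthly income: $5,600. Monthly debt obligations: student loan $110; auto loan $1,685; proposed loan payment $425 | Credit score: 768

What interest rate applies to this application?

4.4%

Credit score 768 ≥ 648; Total monthly debts = (110 + 1,685 + 425) = 2,220. DTI = 2,220/5,600 = 39.6% ≤ 41%
LTV: 17,700 ÷ 17,500 = 101.1%, within 115% cap
Score 768 is in the 720+ band; LTV 101.1% is in the 91.01–102% band → 4.4%.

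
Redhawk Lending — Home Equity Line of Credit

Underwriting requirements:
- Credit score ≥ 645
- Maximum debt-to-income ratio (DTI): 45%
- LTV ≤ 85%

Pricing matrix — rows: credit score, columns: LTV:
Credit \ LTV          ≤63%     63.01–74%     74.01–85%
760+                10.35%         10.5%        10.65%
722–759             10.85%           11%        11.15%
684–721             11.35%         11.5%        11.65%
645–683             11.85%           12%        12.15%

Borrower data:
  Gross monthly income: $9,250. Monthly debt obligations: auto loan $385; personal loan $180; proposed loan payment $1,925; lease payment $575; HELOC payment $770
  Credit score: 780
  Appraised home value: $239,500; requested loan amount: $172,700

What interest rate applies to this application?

Credit score 780 ≥ 645; Total monthly debts = (385 + 180 + 1,925 + 575 + 770) = 3,835. DTI = 3,835/9,250 = 41.5% ≤ 45%
LTV: 172,700 ÷ 239,500 = 72.1%, within 85% cap
Row: 780 falls in 760+. Column: 72.1% falls in 63.01–74%. Rate = 10.5%.

10.5%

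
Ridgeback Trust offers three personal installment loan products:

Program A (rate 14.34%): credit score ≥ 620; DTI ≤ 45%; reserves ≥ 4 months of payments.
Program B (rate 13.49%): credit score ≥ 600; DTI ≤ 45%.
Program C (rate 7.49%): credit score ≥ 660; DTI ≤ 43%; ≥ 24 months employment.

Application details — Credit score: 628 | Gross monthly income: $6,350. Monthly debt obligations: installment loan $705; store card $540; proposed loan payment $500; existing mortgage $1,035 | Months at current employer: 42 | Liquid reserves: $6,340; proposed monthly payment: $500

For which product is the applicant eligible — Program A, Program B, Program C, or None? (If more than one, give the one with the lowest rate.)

Program B

Total debts = (705 + 540 + 500 + 1,035) = 2,780; DTI = 2,780/6,350 = 43.8%.
Reserves = 6,340/500 = 12.7 months.
Program A: score 628 ≥ 620; DTI 43.8% ≤ 45%; reserves 12.7 ≥ 4 mo → qualifies.
Program B: score 628 ≥ 600; DTI 43.8% ≤ 45% → qualifies.
Program C: score 628 < 660; DTI 43.8% > 43%; employment 42 ≥ 24 mo → does not qualify.
Qualifying: Program A, Program B. Lowest rate is 13.49% → Program B.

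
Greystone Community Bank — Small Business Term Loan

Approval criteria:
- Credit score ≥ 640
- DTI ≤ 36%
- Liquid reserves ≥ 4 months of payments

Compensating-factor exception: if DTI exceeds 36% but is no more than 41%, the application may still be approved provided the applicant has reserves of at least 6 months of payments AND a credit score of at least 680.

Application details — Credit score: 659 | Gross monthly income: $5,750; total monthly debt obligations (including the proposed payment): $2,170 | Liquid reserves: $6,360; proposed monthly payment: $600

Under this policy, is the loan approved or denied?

Denied

Credit score 659 ≥ 640 (meets base)
DTI = 2,170/5,750 = 37.7% > 36% — standard DTI limit exceeded.
Reserves: 6,360 ÷ 600 = 10.6 months (meets 4-month minimum)
DTI 37.7% is within the 36%–41% exception band; checking compensating factors.
Reserves 10.6 ≥ 6 months; credit score 659 < 680.
Override conditions not both satisfied; exception does not apply.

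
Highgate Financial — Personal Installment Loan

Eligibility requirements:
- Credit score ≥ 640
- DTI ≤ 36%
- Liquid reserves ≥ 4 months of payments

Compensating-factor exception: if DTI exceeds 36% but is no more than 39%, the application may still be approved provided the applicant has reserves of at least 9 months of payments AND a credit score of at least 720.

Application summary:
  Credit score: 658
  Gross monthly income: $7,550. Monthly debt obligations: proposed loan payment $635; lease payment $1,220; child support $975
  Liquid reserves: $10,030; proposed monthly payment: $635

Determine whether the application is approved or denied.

Credit score 658 ≥ 640 (meets base)
Total debts = (635 + 1,220 + 975) = 2,830. DTI = 2,830/7,550 = 37.5% > 36% — standard DTI limit exceeded.
Reserves: 10,030 ÷ 635 = 15.8 months (meets 4-month minimum)
37.5% falls in the override range (36%–39%), so the compensating-factor test applies.
Reserves 15.8 ≥ 9 months; credit score 658 < 720.
Override conditions not both satisfied; exception does not apply.

Denied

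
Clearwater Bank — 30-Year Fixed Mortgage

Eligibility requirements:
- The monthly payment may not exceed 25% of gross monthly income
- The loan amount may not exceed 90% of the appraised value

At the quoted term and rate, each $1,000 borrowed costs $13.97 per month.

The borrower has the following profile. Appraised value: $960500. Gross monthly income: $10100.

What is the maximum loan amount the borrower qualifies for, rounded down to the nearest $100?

$180,700

Payment cap: 25% × $10,100 = $2,525/month.
At $13.97 per $1,000, that supports 2,525/13.97 × 1,000 ≈ $180,744 → $180,700.
LTV cap: 90% × $960,500 = $864,450 → $864,400.
Binding constraint: payment-to-income.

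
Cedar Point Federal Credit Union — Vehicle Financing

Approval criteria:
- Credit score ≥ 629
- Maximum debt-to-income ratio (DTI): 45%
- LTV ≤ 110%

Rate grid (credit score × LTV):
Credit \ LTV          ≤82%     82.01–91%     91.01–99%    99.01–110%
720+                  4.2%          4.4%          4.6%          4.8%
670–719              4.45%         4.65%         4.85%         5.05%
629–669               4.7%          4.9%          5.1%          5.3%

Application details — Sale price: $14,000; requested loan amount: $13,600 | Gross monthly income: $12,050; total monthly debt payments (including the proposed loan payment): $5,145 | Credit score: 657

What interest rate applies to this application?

Credit score 657 ≥ 629; DTI = 5,145/12,050 = 42.7% ≤ 45%
LTV: 13,600 ÷ 14,000 = 97.1%, within 110% cap
Row: 657 falls in 629–669. Column: 97.1% falls in 91.01–99%. Rate = 5.1%.

5.1%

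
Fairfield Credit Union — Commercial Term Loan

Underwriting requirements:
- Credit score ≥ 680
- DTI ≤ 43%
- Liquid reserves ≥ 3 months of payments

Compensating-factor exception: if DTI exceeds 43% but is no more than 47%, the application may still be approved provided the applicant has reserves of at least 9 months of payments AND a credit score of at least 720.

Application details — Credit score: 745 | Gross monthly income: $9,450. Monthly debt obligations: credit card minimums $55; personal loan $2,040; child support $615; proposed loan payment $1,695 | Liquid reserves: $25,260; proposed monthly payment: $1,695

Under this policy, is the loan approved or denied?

Credit score 745 ≥ 680 (meets base)
Total debts = (55 + 2,040 + 615 + 1,695) = 4,405. DTI: 4,405 ÷ 9,450 = 46.6%, over the 43% base limit.
Reserves: 25,260 ÷ 1,695 = 14.9 months (meets 3-month minimum)
46.6% falls in the override range (43%–47%), so the compensating-factor test applies.
Reserves 14.9 ≥ 9 months; credit score 745 ≥ 720.
Both compensating conditions met → exception applies.

Approved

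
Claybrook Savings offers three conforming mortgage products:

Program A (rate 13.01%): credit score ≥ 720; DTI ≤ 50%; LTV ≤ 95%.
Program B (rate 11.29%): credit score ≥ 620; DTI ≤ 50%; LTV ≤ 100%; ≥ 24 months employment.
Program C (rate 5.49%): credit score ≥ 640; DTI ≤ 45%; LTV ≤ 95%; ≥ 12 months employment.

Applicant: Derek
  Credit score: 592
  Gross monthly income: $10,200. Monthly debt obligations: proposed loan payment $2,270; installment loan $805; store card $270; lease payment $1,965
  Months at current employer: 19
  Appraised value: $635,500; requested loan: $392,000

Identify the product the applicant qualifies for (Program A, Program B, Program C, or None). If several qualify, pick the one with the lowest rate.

None

Total debts = (2,270 + 805 + 270 + 1,965) = 5,310; DTI = 5,310/10,200 = 52.1%.
LTV = 392,000/635,500 = 61.7%.
Program A: score 592 < 720; DTI 52.1% > 50%; LTV 61.7% ≤ 95% → does not qualify.
Program B: score 592 < 620; DTI 52.1% > 50%; LTV 61.7% ≤ 100%; employment 19 < 24 mo → does not qualify.
Program C: score 592 < 640; DTI 52.1% > 45%; LTV 61.7% ≤ 95%; employment 19 ≥ 12 mo → does not qualify.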